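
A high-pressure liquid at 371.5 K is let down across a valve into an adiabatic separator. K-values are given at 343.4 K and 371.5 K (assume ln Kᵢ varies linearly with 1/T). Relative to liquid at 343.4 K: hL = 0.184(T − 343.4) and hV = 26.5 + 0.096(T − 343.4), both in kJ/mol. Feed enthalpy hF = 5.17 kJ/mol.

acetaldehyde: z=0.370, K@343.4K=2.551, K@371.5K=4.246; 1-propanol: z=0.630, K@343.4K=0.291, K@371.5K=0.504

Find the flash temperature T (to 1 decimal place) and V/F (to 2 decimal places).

Adiabatic flash: solve Rachford–Rice at each trial T, then check hF = ψ·hV(T) + (1−ψ)·hL(T).
  T = 343.4 K: K = (2.551, 0.291), RR gives ψ = 0.116, H_out = 3.065 kJ/mol
  T = 371.5 K: K = (4.246, 0.504), RR gives ψ = 0.552, H_out = 18.431 kJ/mol
  T = 357.4 K: K = (3.321, 0.387), RR gives ψ = 0.332, H_out = 10.963 kJ/mol
  T = 350.4 K: K = (2.918, 0.336), RR gives ψ = 0.229, H_out = 7.221 kJ/mol
  T = 346.9 K: K = (2.730, 0.313), RR gives ψ = 0.175, H_out = 5.217 kJ/mol
  T = 345.1 K: K = (2.637, 0.302), RR gives ψ = 0.145, H_out = 4.132 kJ/mol
Linear interpolation between T = 345.1 (H_out = 4.132) and T = 346.9 (H_out = 5.217) on hF = 5.17 gives T ≈ 346.8 K, at which ψ = 0.17.

T = 346.8 K, V/F = 0.17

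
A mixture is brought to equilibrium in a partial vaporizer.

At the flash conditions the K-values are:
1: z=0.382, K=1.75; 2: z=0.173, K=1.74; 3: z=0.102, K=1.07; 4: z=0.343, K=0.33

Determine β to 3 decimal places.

Material balance + equilibrium reduce to Σ zᵢ(Kᵢ−1)/(1+β(Kᵢ−1)) = 0.
Check two-phase: ΣzᵢKᵢ = 1.192 > 1 and Σzᵢ/Kᵢ = 1.452 > 1, so g(0) = 0.192 > 0 and g(1) = -0.452 < 0.
Newton–Raphson from β = 0.5:
  β = 0.500: g = -0.0369, g' = -0.513 → β = 0.428
  β = 0.428: g = -0.0012, g' = -0.481 → β = 0.426
Converged at β = 0.426.

β = 0.426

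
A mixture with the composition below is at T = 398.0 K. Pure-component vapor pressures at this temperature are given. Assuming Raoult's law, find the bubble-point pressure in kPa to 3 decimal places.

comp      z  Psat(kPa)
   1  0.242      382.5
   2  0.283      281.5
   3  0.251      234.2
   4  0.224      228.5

Pbub = 282.198 kPa

At the bubble point ψ → 0, so ΣzᵢKᵢ = 1 with Kᵢ = Pᵢˢᵃᵗ/P ⇒ P = ΣzᵢPᵢˢᵃᵗ.
P = 0.242·382.5 + 0.283·281.5 + 0.251·234.2 + 0.224·228.5 = 282.198 kPa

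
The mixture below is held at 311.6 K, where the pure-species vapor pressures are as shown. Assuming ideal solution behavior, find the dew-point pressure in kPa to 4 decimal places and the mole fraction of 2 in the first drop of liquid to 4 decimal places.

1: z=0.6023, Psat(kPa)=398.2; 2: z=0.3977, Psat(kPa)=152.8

At the dew point ψ → 1, so Σzᵢ/Kᵢ = 1 with Kᵢ = Pᵢˢᵃᵗ/P ⇒ 1/P = Σzᵢ/Pᵢˢᵃᵗ.
1/P = 0.6023/398.2 + 0.3977/152.8 = 0.0041153 ⇒ P = 242.9953 kPa
xᵢ = zᵢP/Pᵢˢᵃᵗ ⇒ x_2 = 0.3977·242.9953/152.8 = 0.6325

Pdew = 242.9953 kPa, x_2 = 0.6325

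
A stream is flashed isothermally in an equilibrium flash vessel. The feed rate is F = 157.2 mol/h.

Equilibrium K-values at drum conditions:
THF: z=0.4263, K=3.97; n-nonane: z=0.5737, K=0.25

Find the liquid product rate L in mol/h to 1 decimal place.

L = 98.2 mol/h

Material balance + equilibrium reduce to Σ zᵢ(Kᵢ−1)/(1+ψ(Kᵢ−1)) = 0.
Feasibility: ΣzᵢKᵢ = 1.8358, Σzᵢ/Kᵢ = 2.4022 — both > 1, two phases present.
Binary case is linear: z₁(K₁−1)(1+ψ(K₂−1)) + z₂(K₂−1)(1+ψ(K₁−1)) = 0
⇒ ψ = [z₁(K₁−1)+z₂(K₂−1)] / [−(K₁−1)(K₂−1)] = 0.83584/2.22750 = 0.3752
Then V = ψ·F = 0.3752·157.2 = 59.0 mol/h and L = F − V = 98.2 mol/h.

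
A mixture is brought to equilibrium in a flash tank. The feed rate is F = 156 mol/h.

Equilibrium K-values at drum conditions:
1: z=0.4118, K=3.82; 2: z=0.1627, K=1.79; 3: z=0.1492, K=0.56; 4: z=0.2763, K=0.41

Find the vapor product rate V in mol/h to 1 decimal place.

Material balance + equilibrium reduce to Σ zᵢ(Kᵢ−1)/(1+V/F(Kᵢ−1)) = 0.
Check two-phase: ΣzᵢKᵢ = 2.0611 > 1 and Σzᵢ/Kᵢ = 1.1390 > 1, so g(0) = 1.0611 > 0 and g(1) = -0.1390 < 0.
Newton iteration, V/F⁰ = 0.5:
  V/F = 0.5000: g = 0.25860, g' = -0.8570 → V/F = 0.8018
  V/F = 0.8018: g = 0.02403, g' = -0.7613 → V/F = 0.8333
  V/F = 0.8333: g = -0.00017, g' = -0.7729 → V/F = 0.8331
Converged at V/F = 0.8331.
Then V = V/F·F = 0.8331·156 = 130.0 mol/h and L = F − V = 26.0 mol/h.

V = 130.0 mol/h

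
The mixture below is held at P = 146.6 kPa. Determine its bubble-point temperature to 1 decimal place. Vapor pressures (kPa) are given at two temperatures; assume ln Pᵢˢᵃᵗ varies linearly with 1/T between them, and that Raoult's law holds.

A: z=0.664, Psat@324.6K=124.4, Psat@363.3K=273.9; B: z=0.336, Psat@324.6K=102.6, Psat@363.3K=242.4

Bubble-point temperature: ΣzᵢPᵢˢᵃᵗ(T) = P. Interpolate ln Pᵢˢᵃᵗ = aᵢ + bᵢ/T.
  T = 324.6 K: ΣzᵢPᵢˢᵃᵗ = 117.08 kPa
  T = 363.3 K: ΣzᵢPᵢˢᵃᵗ = 263.32 kPa
  T = 344.0 K: ΣzᵢPᵢˢᵃᵗ = 179.79 kPa
  T = 334.3 K: ΣzᵢPᵢˢᵃᵗ = 145.98 kPa
  T = 339.1 K: ΣzᵢPᵢˢᵃᵗ = 162.07 kPa
  T = 336.7 K: ΣzᵢPᵢˢᵃᵗ = 153.88 kPa
Interpolating between 334.3 K and 336.7 K gives T ≈ 334.5 K.

T = 334.5 K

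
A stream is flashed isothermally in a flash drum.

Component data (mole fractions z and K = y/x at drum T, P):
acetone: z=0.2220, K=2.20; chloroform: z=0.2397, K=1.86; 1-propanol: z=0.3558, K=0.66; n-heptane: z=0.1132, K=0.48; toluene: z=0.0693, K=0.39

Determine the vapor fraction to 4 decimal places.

ψ = 0.5647

Iterate (Newton) starting at ψ = 0.48:
  ψ = 0.4800: g = 0.03216, g' = -0.3822 → ψ = 0.5642
  ψ = 0.5642: g = 0.00022, g' = -0.3783 → ψ = 0.5647
Converged at ψ = 0.5647.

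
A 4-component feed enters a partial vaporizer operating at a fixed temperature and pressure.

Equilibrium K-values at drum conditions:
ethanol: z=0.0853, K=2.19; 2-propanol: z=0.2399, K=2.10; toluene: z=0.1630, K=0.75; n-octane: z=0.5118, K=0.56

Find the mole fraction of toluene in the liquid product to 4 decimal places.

x_toluene = 0.1725

Material balance + equilibrium reduce to Σ zᵢ(Kᵢ−1)/(1+V/F(Kᵢ−1)) = 0.
Check two-phase: ΣzᵢKᵢ = 1.0995 > 1 and Σzᵢ/Kᵢ = 1.2844 > 1, so g(0) = 0.0995 > 0 and g(1) = -0.2844 < 0.
Newton iteration, V/F⁰ = 0.5:
  V/F = 0.5000: g = -0.10139, g' = -0.3445 → V/F = 0.2057
  V/F = 0.2057: g = 0.00619, g' = -0.4021 → V/F = 0.2211
  V/F = 0.2211: g = 0.00004, g' = -0.3965 → V/F = 0.2212
Converged at V/F = 0.2212.
Compositions from xᵢ = zᵢ/(1+V/F(Kᵢ−1)), yᵢ = Kᵢxᵢ:
  ethanol: x = 0.0675, y = 0.1479
  2-propanol: x = 0.1930, y = 0.4052
  toluene: x = 0.1725, y = 0.1294
  n-octane: x = 0.5670, y = 0.3175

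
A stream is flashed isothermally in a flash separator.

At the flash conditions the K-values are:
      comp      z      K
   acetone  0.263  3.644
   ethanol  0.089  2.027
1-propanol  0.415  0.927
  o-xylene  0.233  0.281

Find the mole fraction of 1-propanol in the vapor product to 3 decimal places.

Newton iteration, β⁰ = 0.5:
  β = 0.500: g = 0.0669, g' = -0.678 → β = 0.599
Converged at β = 0.599.
Compositions from xᵢ = zᵢ/(1+β(Kᵢ−1)), yᵢ = Kᵢxᵢ:
  acetone: x = 0.102, y = 0.371
  ethanol: x = 0.055, y = 0.112
  1-propanol: x = 0.434, y = 0.402
  o-xylene: x = 0.409, y = 0.115

y_1-propanol = 0.402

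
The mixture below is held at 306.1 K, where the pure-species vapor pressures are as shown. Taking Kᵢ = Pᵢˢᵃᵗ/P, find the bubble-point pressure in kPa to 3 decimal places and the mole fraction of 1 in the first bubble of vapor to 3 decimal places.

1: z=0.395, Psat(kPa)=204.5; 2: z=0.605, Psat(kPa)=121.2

Pbub = 154.103 kPa, y_1 = 0.524

At the bubble point ψ → 0, so ΣzᵢKᵢ = 1 with Kᵢ = Pᵢˢᵃᵗ/P ⇒ P = ΣzᵢPᵢˢᵃᵗ.
P = 0.395·204.5 + 0.605·121.2 = 154.103 kPa
yᵢ = zᵢPᵢˢᵃᵗ/P ⇒ y_1 = 0.395·204.5/154.103 = 0.524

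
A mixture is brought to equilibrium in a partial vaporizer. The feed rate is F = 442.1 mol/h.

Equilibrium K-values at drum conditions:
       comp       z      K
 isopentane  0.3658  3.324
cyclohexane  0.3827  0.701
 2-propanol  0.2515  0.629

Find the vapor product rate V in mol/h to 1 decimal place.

V = 370.9 mol/h

Material balance + equilibrium reduce to Σ zᵢ(Kᵢ−1)/(1+ψ(Kᵢ−1)) = 0.
Check two-phase: ΣzᵢKᵢ = 1.6424 > 1 and Σzᵢ/Kᵢ = 1.0558 > 1, so g(0) = 0.6424 > 0 and g(1) = -0.0558 < 0.
Iterate (Newton) starting at ψ = 0.68:
  ψ = 0.6800: g = 0.06104, g' = -0.4126 → ψ = 0.8280
  ψ = 0.8280: g = 0.00397, g' = -0.3636 → ψ = 0.8389
Converged at ψ = 0.8389.
Then V = ψ·F = 0.8389·442.1 = 370.9 mol/h and L = F − V = 71.2 mol/h.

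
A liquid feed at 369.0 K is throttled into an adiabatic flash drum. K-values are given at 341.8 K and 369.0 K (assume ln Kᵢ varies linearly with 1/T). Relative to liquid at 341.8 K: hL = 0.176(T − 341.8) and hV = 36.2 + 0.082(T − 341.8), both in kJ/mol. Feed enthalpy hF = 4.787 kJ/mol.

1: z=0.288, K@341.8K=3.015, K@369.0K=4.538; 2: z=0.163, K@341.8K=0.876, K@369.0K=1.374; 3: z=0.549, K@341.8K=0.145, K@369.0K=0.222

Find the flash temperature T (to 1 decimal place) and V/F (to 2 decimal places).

Adiabatic flash: solve Rachford–Rice at each trial T, then check hF = ψ·hV(T) + (1−ψ)·hL(T).
  T = 341.8 K: K = (3.015, 0.876, 0.145), RR gives ψ = 0.062, H_out = 2.240 kJ/mol
  T = 369.0 K: K = (4.538, 1.374, 0.222), RR gives ψ = 0.294, H_out = 14.692 kJ/mol
  T = 355.4 K: K = (3.728, 1.107, 0.181), RR gives ψ = 0.191, H_out = 9.075 kJ/mol
  T = 348.6 K: K = (3.360, 0.987, 0.162), RR gives ψ = 0.131, H_out = 5.864 kJ/mol
  T = 345.2 K: K = (3.184, 0.930, 0.153), RR gives ψ = 0.098, H_out = 4.113 kJ/mol
  T = 346.9 K: K = (3.271, 0.958, 0.158), RR gives ψ = 0.115, H_out = 5.003 kJ/mol
Linear interpolation between T = 345.2 (H_out = 4.113) and T = 346.9 (H_out = 5.003) on hF = 4.787 gives T ≈ 346.5 K, at which ψ = 0.11.

T = 346.5 K, V/F = 0.11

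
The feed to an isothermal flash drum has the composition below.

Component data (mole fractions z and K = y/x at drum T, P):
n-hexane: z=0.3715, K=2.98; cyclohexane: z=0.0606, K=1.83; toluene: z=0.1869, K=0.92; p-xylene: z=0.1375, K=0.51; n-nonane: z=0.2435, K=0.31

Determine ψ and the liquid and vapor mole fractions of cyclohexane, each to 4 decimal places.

ψ = 0.5611, x_cyclohexane = 0.0413, y_cyclohexane = 0.0757

Rachford–Rice: g(ψ) = Σ zᵢ(Kᵢ−1)/(1+ψ(Kᵢ−1)) = 0.
Feasibility: ΣzᵢKᵢ = 1.5355, Σzᵢ/Kᵢ = 1.4160 — both > 1, two phases present.
Iterate (Newton) starting at ψ = 0.67:
  ψ = 0.6700: g = -0.08009, g' = -0.7618 → ψ = 0.5649
  ψ = 0.5649: g = -0.00267, g' = -0.7196 → ψ = 0.5611
Converged at ψ = 0.5611.
Compositions from xᵢ = zᵢ/(1+ψ(Kᵢ−1)), yᵢ = Kᵢxᵢ:
  n-hexane: x = 0.1760, y = 0.5244
  cyclohexane: x = 0.0413, y = 0.0757
  toluene: x = 0.1957, y = 0.1800
  p-xylene: x = 0.1896, y = 0.0967
  n-nonane: x = 0.3973, y = 0.1232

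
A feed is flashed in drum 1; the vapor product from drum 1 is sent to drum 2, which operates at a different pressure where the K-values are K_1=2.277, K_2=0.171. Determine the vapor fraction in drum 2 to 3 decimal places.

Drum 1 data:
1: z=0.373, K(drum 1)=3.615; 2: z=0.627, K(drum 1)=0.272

Drum 1:
Binary case is linear: z₁(K₁−1)(1+ψ₁(K₂−1)) + z₂(K₂−1)(1+ψ₁(K₁−1)) = 0
⇒ ψ₁ = [z₁(K₁−1)+z₂(K₂−1)] / [−(K₁−1)(K₂−1)] = 0.5189/1.9037 = 0.273
Drum-1 compositions:
  1: x = 0.218, y = 0.787
  2: x = 0.782, y = 0.213
Drum-2 feed = drum-1 vapor: z₂ = (0.7872, 0.2128).
Drum 2:
Let ψ₂ = V/F and solve Σ zᵢ(Kᵢ−1)/(1+ψ₂(Kᵢ−1)) = 0.
g(0) = ΣzᵢKᵢ − 1 = 0.829 and g(1) = 1 − Σzᵢ/Kᵢ = -0.590, so a root lies in (0, 1).
Binary case is linear: z₁(K₁−1)(1+ψ₂(K₂−1)) + z₂(K₂−1)(1+ψ₂(K₁−1)) = 0
⇒ ψ₂ = [z₁(K₁−1)+z₂(K₂−1)] / [−(K₁−1)(K₂−1)] = 0.8289/1.0586 = 0.783
  1: x = 0.394, y = 0.896
  2: x = 0.606, y = 0.104

V/F (drum 2) = 0.783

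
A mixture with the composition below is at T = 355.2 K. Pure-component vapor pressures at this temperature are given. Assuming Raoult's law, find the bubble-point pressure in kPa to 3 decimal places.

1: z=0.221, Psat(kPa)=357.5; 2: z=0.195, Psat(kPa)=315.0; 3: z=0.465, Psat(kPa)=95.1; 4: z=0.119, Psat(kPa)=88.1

Pbub = 195.138 kPa

At the bubble point ψ → 0, so ΣzᵢKᵢ = 1 with Kᵢ = Pᵢˢᵃᵗ/P ⇒ P = ΣzᵢPᵢˢᵃᵗ.
P = 0.221·357.5 + 0.195·315.0 + 0.465·95.1 + 0.119·88.1 = 195.138 kPa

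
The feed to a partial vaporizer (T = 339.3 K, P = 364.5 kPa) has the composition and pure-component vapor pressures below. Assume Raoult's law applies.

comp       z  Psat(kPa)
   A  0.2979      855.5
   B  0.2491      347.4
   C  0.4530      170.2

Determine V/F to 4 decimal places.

Raoult's law: Kᵢ = Pᵢˢᵃᵗ/P = Pᵢˢᵃᵗ/364.5.
  K_A = 855.5/364.5 = 2.347051, K_B = 347.4/364.5 = 0.953086, K_C = 170.2/364.5 = 0.466941
Rachford–Rice: g(V/F) = Σ zᵢ(Kᵢ−1)/(1+V/F(Kᵢ−1)) = 0.
g(0) = ΣzᵢKᵢ − 1 = 0.1481 and g(1) = 1 − Σzᵢ/Kᵢ = -0.3584, so a root lies in (0, 1).
Newton iteration, V/F⁰ = 0.5:
  V/F = 0.5000: g = -0.10141, g' = -0.4328 → V/F = 0.2657
  V/F = 0.2657: g = 0.00235, g' = -0.4684 → V/F = 0.2707
Converged at V/F = 0.2708.

V/F = 0.2708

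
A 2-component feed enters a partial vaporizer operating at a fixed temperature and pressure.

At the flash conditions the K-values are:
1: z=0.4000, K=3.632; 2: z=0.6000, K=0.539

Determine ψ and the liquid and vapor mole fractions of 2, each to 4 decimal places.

Rachford–Rice: g(ψ) = Σ zᵢ(Kᵢ−1)/(1+ψ(Kᵢ−1)) = 0.
Feasibility: ΣzᵢKᵢ = 1.7762, Σzᵢ/Kᵢ = 1.2233 — both > 1, two phases present.
Newton–Raphson from ψ = 0.6:
  ψ = 0.6000: g = 0.02583, g' = -0.6602 → ψ = 0.6391
  ψ = 0.6391: g = 0.00038, g' = -0.6415 → ψ = 0.6397
Converged at ψ = 0.6397.
Compositions from xᵢ = zᵢ/(1+ψ(Kᵢ−1)), yᵢ = Kᵢxᵢ:
  1: x = 0.1490, y = 0.5413
  2: x = 0.8510, y = 0.4587

ψ = 0.6397, x_2 = 0.8510, y_2 = 0.4587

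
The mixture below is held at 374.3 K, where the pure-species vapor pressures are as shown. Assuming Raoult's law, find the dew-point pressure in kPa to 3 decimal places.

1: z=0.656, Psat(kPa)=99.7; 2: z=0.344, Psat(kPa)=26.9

Pdew = 51.632 kPa

At the dew point ψ → 1, so Σzᵢ/Kᵢ = 1 with Kᵢ = Pᵢˢᵃᵗ/P ⇒ 1/P = Σzᵢ/Pᵢˢᵃᵗ.
1/P = 0.656/99.7 + 0.344/26.9 = 0.019368 ⇒ P = 51.632 kPa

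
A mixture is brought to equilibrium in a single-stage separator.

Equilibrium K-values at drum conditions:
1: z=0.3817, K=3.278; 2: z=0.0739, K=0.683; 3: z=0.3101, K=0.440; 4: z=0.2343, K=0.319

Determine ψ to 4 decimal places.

Rachford–Rice: g(ψ) = Σ zᵢ(Kᵢ−1)/(1+ψ(Kᵢ−1)) = 0.
Feasibility: ΣzᵢKᵢ = 1.5129, Σzᵢ/Kᵢ = 1.6639 — both > 1, two phases present.
Iterate (Newton) starting at ψ = 0.58:
  ψ = 0.5800: g = -0.17503, g' = -0.8889 → ψ = 0.3831
  ψ = 0.3831: g = 0.00068, g' = -0.9310 → ψ = 0.3838
Converged at ψ = 0.3838.

ψ = 0.3838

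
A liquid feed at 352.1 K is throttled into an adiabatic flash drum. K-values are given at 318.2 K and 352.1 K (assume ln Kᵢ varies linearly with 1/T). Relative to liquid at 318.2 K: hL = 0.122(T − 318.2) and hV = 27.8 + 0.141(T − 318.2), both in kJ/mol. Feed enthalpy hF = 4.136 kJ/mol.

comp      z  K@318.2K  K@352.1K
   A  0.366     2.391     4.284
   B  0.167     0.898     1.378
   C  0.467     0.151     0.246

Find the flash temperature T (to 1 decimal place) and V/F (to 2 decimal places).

T = 320.7 K, V/F = 0.14

Adiabatic flash: solve Rachford–Rice at each trial T, then check hF = ψ·hV(T) + (1−ψ)·hL(T).
  T = 318.2 K: K = (2.391, 0.898, 0.151), RR gives ψ = 0.096, H_out = 2.676 kJ/mol
  T = 352.1 K: K = (4.284, 1.378, 0.246), RR gives ψ = 0.455, H_out = 17.072 kJ/mol
  T = 335.1 K: K = (3.245, 1.124, 0.195), RR gives ψ = 0.313, H_out = 10.862 kJ/mol
  T = 326.6 K: K = (2.794, 1.007, 0.172), RR gives ψ = 0.219, H_out = 7.154 kJ/mol
  T = 322.4 K: K = (2.587, 0.952, 0.161), RR gives ψ = 0.163, H_out = 5.049 kJ/mol
  T = 320.3 K: K = (2.488, 0.925, 0.156), RR gives ψ = 0.131, H_out = 3.901 kJ/mol
Linear interpolation between T = 320.3 (H_out = 3.901) and T = 322.4 (H_out = 5.049) on hF = 4.136 gives T ≈ 320.7 K, at which ψ = 0.14.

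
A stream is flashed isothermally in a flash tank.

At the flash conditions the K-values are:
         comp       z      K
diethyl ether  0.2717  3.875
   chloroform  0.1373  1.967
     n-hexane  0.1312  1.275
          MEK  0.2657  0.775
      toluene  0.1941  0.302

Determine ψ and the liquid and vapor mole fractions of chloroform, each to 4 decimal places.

ψ = 0.7473, x_chloroform = 0.0797, y_chloroform = 0.1568

Newton–Raphson from ψ = 0.5:
  ψ = 0.5000: g = 0.16621, g' = -0.6842 → ψ = 0.7429
  ψ = 0.7429: g = 0.00313, g' = -0.7061 → ψ = 0.7474
  ψ = 0.7474: g = -0.00001, g' = -0.7093 → ψ = 0.7473
Converged at ψ = 0.7473.
Compositions from xᵢ = zᵢ/(1+ψ(Kᵢ−1)), yᵢ = Kᵢxᵢ:
  diethyl ether: x = 0.0863, y = 0.3344
  chloroform: x = 0.0797, y = 0.1568
  n-hexane: x = 0.1088, y = 0.1388
  MEK: x = 0.3194, y = 0.2475
  toluene: x = 0.4058, y = 0.1225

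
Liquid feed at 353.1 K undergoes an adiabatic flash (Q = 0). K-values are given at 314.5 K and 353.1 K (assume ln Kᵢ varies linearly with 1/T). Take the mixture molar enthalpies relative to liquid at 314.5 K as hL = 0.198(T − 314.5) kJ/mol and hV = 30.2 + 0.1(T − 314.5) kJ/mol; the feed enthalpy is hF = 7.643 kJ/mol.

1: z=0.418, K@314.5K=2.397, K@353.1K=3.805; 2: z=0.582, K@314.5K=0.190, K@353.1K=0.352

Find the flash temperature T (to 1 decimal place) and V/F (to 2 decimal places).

Adiabatic flash: solve Rachford–Rice at each trial T, then check hF = ψ·hV(T) + (1−ψ)·hL(T).
  T = 314.5 K: K = (2.397, 0.190), RR gives ψ = 0.099, H_out = 3.003 kJ/mol
  T = 353.1 K: K = (3.805, 0.352), RR gives ψ = 0.438, H_out = 19.202 kJ/mol
  T = 333.8 K: K = (3.061, 0.263), RR gives ψ = 0.285, H_out = 11.887 kJ/mol
  T = 324.1 K: K = (2.717, 0.225), RR gives ψ = 0.200, H_out = 7.753 kJ/mol
  T = 319.3 K: K = (2.554, 0.207), RR gives ψ = 0.153, H_out = 5.485 kJ/mol
  T = 321.7 K: K = (2.635, 0.216), RR gives ψ = 0.177, H_out = 6.642 kJ/mol
Linear interpolation between T = 321.7 (H_out = 6.642) and T = 324.1 (H_out = 7.753) on hF = 7.643 gives T ≈ 323.9 K, at which ψ = 0.20.

T = 323.9 K, V/F = 0.20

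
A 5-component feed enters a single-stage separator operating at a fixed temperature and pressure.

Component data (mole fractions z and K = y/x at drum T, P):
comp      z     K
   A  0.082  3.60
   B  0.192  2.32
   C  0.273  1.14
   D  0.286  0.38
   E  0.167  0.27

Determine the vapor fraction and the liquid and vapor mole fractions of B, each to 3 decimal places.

Material balance + equilibrium reduce to Σ zᵢ(Kᵢ−1)/(1+ψ(Kᵢ−1)) = 0.
g(0) = ΣzᵢKᵢ − 1 = 0.206 and g(1) = 1 − Σzᵢ/Kᵢ = -0.716, so a root lies in (0, 1).
Iterate (Newton) starting at ψ = 0.59:
  ψ = 0.590: g = -0.2318, g' = -0.745 → ψ = 0.279
  ψ = 0.279: g = -0.0217, g' = -0.671 → ψ = 0.246
  ψ = 0.246: g = 0.0002, g' = -0.687 → ψ = 0.247
Converged at ψ = 0.247.
Compositions from xᵢ = zᵢ/(1+ψ(Kᵢ−1)), yᵢ = Kᵢxᵢ:
  A: x = 0.050, y = 0.180
  B: x = 0.145, y = 0.336
  C: x = 0.264, y = 0.301
  D: x = 0.338, y = 0.128
  E: x = 0.204, y = 0.055

ψ = 0.247, x_B = 0.145, y_B = 0.336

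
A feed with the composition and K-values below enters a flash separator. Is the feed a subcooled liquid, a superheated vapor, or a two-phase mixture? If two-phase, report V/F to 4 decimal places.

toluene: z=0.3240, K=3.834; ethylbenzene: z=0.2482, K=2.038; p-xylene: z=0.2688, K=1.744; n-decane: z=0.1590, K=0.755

superheated vapor

ΣzᵢKᵢ = 2.3369; Σzᵢ/Kᵢ = 0.5710.
Since Σzᵢ/Kᵢ < 1 the mixture is above its dew point — single vapor phase.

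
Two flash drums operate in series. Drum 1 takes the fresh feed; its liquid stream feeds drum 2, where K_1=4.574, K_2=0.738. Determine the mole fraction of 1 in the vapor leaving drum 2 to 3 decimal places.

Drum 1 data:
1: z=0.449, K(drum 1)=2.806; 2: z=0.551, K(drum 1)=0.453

y_1 (drum 2) = 0.312

Drum 1:
Material balance + equilibrium reduce to Σ zᵢ(Kᵢ−1)/(1+ψ₁(Kᵢ−1)) = 0.
Feasibility: ΣzᵢKᵢ = 1.509, Σzᵢ/Kᵢ = 1.376 — both > 1, two phases present.
Binary case is linear: z₁(K₁−1)(1+ψ₁(K₂−1)) + z₂(K₂−1)(1+ψ₁(K₁−1)) = 0
⇒ ψ₁ = [z₁(K₁−1)+z₂(K₂−1)] / [−(K₁−1)(K₂−1)] = 0.5095/0.9879 = 0.516
Drum-1 compositions:
  1: x = 0.232, y = 0.652
  2: x = 0.768, y = 0.348
Drum-2 feed = drum-1 liquid: z₂ = (0.2325, 0.7675).
Drum 2:
Let ψ₂ = V/F and solve Σ zᵢ(Kᵢ−1)/(1+ψ₂(Kᵢ−1)) = 0.
Feasibility: ΣzᵢKᵢ = 1.630, Σzᵢ/Kᵢ = 1.091 — both > 1, two phases present.
Binary case is linear: z₁(K₁−1)(1+ψ₂(K₂−1)) + z₂(K₂−1)(1+ψ₂(K₁−1)) = 0
⇒ ψ₂ = [z₁(K₁−1)+z₂(K₂−1)] / [−(K₁−1)(K₂−1)] = 0.6298/0.9364 = 0.673
  1: x = 0.068, y = 0.312
  2: x = 0.932, y = 0.688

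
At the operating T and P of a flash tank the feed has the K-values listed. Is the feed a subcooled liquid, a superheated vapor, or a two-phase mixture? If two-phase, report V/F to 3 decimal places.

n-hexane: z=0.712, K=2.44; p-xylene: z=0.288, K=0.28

ΣzᵢKᵢ = 1.818; Σzᵢ/Kᵢ = 1.320.
Both exceed 1, so a two-phase solution exists.
Rachford–Rice: g(ψ) = Σ zᵢ(Kᵢ−1)/(1+ψ(Kᵢ−1)) = 0.
Iterate (Newton) starting at ψ = 0.43:
  ψ = 0.430: g = 0.3329, g' = -0.876 → ψ = 0.810
  ψ = 0.810: g = -0.0240, g' = -1.174 → ψ = 0.789
Converged at ψ = 0.789.

two-phase, V/F = 0.789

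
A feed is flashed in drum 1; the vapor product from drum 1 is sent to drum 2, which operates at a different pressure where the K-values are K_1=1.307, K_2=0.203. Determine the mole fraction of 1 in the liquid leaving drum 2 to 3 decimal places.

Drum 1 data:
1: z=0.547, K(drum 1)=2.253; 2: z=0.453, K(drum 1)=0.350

Drum 1:
Let ψ₁ = V/F and solve Σ zᵢ(Kᵢ−1)/(1+ψ₁(Kᵢ−1)) = 0.
g(0) = ΣzᵢKᵢ − 1 = 0.391 and g(1) = 1 − Σzᵢ/Kᵢ = -0.537, so a root lies in (0, 1).
Newton iteration, ψ₁⁰ = 0.5:
  ψ₁ = 0.500: g = -0.0148, g' = -0.745 → ψ₁ = 0.480
Converged at ψ₁ = 0.480.
Drum-1 compositions:
  1: x = 0.342, y = 0.770
  2: x = 0.658, y = 0.230
Drum-2 feed = drum-1 vapor: z₂ = (0.7695, 0.2305).
Drum 2:
Material balance + equilibrium reduce to Σ zᵢ(Kᵢ−1)/(1+ψ₂(Kᵢ−1)) = 0.
Check two-phase: ΣzᵢKᵢ = 1.053 > 1 and Σzᵢ/Kᵢ = 1.724 > 1, so g(0) = 0.053 > 0 and g(1) = -0.724 < 0.
Newton–Raphson from ψ₂ = 0.51:
  ψ₂ = 0.510: g = -0.1052, g' = -0.470 → ψ₂ = 0.286
  ψ₂ = 0.286: g = -0.0207, g' = -0.307 → ψ₂ = 0.219
  ψ₂ = 0.219: g = -0.0010, g' = -0.278 → ψ₂ = 0.215
Converged at ψ₂ = 0.215.
  1: x = 0.722, y = 0.944
  2: x = 0.278, y = 0.056

x_1 (drum 2) = 0.722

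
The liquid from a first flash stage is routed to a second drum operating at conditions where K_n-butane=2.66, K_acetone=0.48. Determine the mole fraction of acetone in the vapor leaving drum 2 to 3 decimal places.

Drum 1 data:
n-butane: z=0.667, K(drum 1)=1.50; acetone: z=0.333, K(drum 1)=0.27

Drum 1:
Rachford–Rice: g(ψ₁) = Σ zᵢ(Kᵢ−1)/(1+ψ₁(Kᵢ−1)) = 0.
Feasibility: ΣzᵢKᵢ = 1.090, Σzᵢ/Kᵢ = 1.678 — both > 1, two phases present.
Iterate (Newton) starting at ψ₁ = 0.5:
  ψ₁ = 0.500: g = -0.1160, g' = -0.547 → ψ₁ = 0.288
  ψ₁ = 0.288: g = -0.0162, g' = -0.412 → ψ₁ = 0.248
Converged at ψ₁ = 0.248.
Drum-1 compositions:
  n-butane: x = 0.593, y = 0.890
  acetone: x = 0.407, y = 0.110
Drum-2 feed = drum-1 liquid: z₂ = (0.5935, 0.4065).
Drum 2:
Binary case is linear: z₁(K₁−1)(1+ψ₂(K₂−1)) + z₂(K₂−1)(1+ψ₂(K₁−1)) = 0
⇒ ψ₂ = [z₁(K₁−1)+z₂(K₂−1)] / [−(K₁−1)(K₂−1)] = 0.7738/0.8632 = 0.896
  n-butane: x = 0.239, y = 0.634
  acetone: x = 0.761, y = 0.366

y_acetone (drum 2) = 0.366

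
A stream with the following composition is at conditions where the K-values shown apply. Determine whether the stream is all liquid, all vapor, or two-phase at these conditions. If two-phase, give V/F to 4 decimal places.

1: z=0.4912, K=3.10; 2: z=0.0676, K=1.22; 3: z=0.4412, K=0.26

ΣzᵢKᵢ = 1.7199; Σzᵢ/Kᵢ = 1.9108.
Both exceed 1, so a two-phase solution exists.
Material balance + equilibrium reduce to Σ zᵢ(Kᵢ−1)/(1+ψ(Kᵢ−1)) = 0.
Iterate (Newton) starting at ψ = 0.49:
  ψ = 0.4900: g = 0.00959, g' = -1.1235 → ψ = 0.4985
Converged at ψ = 0.4985.

two-phase, V/F = 0.4985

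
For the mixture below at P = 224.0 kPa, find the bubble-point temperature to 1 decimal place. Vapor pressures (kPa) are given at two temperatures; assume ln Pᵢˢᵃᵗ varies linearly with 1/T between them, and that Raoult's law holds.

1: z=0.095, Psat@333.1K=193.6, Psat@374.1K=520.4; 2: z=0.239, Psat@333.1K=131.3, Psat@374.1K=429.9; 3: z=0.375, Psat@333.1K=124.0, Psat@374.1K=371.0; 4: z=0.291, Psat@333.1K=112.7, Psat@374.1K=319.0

Bubble-point temperature: ΣzᵢPᵢˢᵃᵗ(T) = P. Interpolate ln Pᵢˢᵃᵗ = aᵢ + bᵢ/T.
  T = 333.1 K: ΣzᵢPᵢˢᵃᵗ = 129.07 kPa
  T = 374.1 K: ΣzᵢPᵢˢᵃᵗ = 384.14 kPa
  T = 353.6 K: ΣzᵢPᵢˢᵃᵗ = 229.69 kPa
  T = 343.4 K: ΣzᵢPᵢˢᵃᵗ = 173.89 kPa
  T = 348.5 K: ΣzᵢPᵢˢᵃᵗ = 200.25 kPa
  T = 351.1 K: ΣzᵢPᵢˢᵃᵗ = 214.86 kPa
  T = 352.4 K: ΣzᵢPᵢˢᵃᵗ = 222.48 kPa
Interpolating between 352.4 K and 353.6 K gives T ≈ 352.7 K.

T = 352.7 K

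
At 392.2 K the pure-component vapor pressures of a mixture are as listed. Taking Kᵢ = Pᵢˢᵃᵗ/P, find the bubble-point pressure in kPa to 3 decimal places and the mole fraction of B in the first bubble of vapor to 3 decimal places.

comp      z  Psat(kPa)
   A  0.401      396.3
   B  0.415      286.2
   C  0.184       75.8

At the bubble point ψ → 0, so ΣzᵢKᵢ = 1 with Kᵢ = Pᵢˢᵃᵗ/P ⇒ P = ΣzᵢPᵢˢᵃᵗ.
P = 0.401·396.3 + 0.415·286.2 + 0.184·75.8 = 291.637 kPa
yᵢ = zᵢPᵢˢᵃᵗ/P ⇒ y_B = 0.415·286.2/291.637 = 0.407

Pbub = 291.637 kPa, y_B = 0.407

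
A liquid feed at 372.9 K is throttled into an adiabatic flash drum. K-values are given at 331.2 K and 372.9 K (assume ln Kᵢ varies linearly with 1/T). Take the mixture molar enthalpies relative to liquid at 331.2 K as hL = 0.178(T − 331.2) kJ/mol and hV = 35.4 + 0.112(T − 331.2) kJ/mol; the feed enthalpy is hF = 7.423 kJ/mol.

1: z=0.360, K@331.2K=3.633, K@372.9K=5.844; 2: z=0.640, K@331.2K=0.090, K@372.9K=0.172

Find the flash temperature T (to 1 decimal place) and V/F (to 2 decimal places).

T = 337.3 K, V/F = 0.18

Adiabatic flash: solve Rachford–Rice at each trial T, then check hF = ψ·hV(T) + (1−ψ)·hL(T).
  T = 331.2 K: K = (3.633, 0.090), RR gives ψ = 0.153, H_out = 5.400 kJ/mol
  T = 372.9 K: K = (5.844, 0.172), RR gives ψ = 0.303, H_out = 17.304 kJ/mol
  T = 352.0 K: K = (4.670, 0.127), RR gives ψ = 0.238, H_out = 11.797 kJ/mol
  T = 341.6 K: K = (4.135, 0.107), RR gives ψ = 0.199, H_out = 8.764 kJ/mol
  T = 336.4 K: K = (3.880, 0.098), RR gives ψ = 0.177, H_out = 7.133 kJ/mol
  T = 339.0 K: K = (4.006, 0.103), RR gives ψ = 0.188, H_out = 7.960 kJ/mol
  T = 337.7 K: K = (3.943, 0.101), RR gives ψ = 0.183, H_out = 7.549 kJ/mol
Linear interpolation between T = 336.4 (H_out = 7.133) and T = 337.7 (H_out = 7.549) on hF = 7.423 gives T ≈ 337.3 K, at which ψ = 0.18.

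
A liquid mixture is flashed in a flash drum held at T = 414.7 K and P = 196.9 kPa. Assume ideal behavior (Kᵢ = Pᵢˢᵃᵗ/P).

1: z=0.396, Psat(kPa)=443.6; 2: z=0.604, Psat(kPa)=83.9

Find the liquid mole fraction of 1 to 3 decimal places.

Raoult's law: Kᵢ = Pᵢˢᵃᵗ/P = Pᵢˢᵃᵗ/196.9.
  K_1 = 443.6/196.9 = 2.25292, K_2 = 83.9/196.9 = 0.42610
Rachford–Rice: g(ψ) = Σ zᵢ(Kᵢ−1)/(1+ψ(Kᵢ−1)) = 0.
Check two-phase: ΣzᵢKᵢ = 1.150 > 1 and Σzᵢ/Kᵢ = 1.593 > 1, so g(0) = 0.150 > 0 and g(1) = -0.593 < 0.
Binary case is linear: z₁(K₁−1)(1+ψ(K₂−1)) + z₂(K₂−1)(1+ψ(K₁−1)) = 0
⇒ ψ = [z₁(K₁−1)+z₂(K₂−1)] / [−(K₁−1)(K₂−1)] = 0.1495/0.7190 = 0.208
Compositions from xᵢ = zᵢ/(1+ψ(Kᵢ−1)), yᵢ = Kᵢxᵢ:
  1: x = 0.314, y = 0.708
  2: x = 0.686, y = 0.292

x_1 = 0.314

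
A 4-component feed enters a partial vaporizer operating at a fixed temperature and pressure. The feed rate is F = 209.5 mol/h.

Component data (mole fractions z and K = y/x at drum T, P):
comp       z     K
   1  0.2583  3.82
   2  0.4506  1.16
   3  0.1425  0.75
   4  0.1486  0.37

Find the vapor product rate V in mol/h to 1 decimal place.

V = 191.3 mol/h

Material balance + equilibrium reduce to Σ zᵢ(Kᵢ−1)/(1+ψ(Kᵢ−1)) = 0.
Feasibility: ΣzᵢKᵢ = 1.6713, Σzᵢ/Kᵢ = 1.0477 — both > 1, two phases present.
Newton iteration, ψ⁰ = 0.5:
  ψ = 0.5000: g = 0.19162, g' = -0.5009 → ψ = 0.8826
  ψ = 0.8826: g = 0.01539, g' = -0.4915 → ψ = 0.9139
  ψ = 0.9139: g = -0.00031, g' = -0.5119 → ψ = 0.9133
Converged at ψ = 0.9133.
Then V = ψ·F = 0.9133·209.5 = 191.3 mol/h and L = F − V = 18.2 mol/h.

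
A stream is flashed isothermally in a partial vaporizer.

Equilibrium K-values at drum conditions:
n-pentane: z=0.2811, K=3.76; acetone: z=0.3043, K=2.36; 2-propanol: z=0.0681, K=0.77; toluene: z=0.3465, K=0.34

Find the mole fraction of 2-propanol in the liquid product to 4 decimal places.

Let ψ = V/F and solve Σ zᵢ(Kᵢ−1)/(1+ψ(Kᵢ−1)) = 0.
g(0) = ΣzᵢKᵢ − 1 = 0.9453 and g(1) = 1 − Σzᵢ/Kᵢ = -0.3113, so a root lies in (0, 1).
Newton iteration, ψ⁰ = 0.5:
  ψ = 0.5000: g = 0.21329, g' = -0.9183 → ψ = 0.7323
  ψ = 0.7323: g = 0.00272, g' = -0.9465 → ψ = 0.7352
Converged at ψ = 0.7351.
Compositions from xᵢ = zᵢ/(1+ψ(Kᵢ−1)), yᵢ = Kᵢxᵢ:
  n-pentane: x = 0.0928, y = 0.3489
  acetone: x = 0.1522, y = 0.3591
  2-propanol: x = 0.0820, y = 0.0631
  toluene: x = 0.6731, y = 0.2288

x_2-propanol = 0.0820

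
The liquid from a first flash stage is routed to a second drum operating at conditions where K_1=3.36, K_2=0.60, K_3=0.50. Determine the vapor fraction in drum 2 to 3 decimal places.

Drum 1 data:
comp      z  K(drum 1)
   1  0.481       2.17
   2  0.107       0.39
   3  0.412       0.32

Drum 1:
Material balance + equilibrium reduce to Σ zᵢ(Kᵢ−1)/(1+ψ₁(Kᵢ−1)) = 0.
Check two-phase: ΣzᵢKᵢ = 1.217 > 1 and Σzᵢ/Kᵢ = 1.784 > 1, so g(0) = 0.217 > 0 and g(1) = -0.784 < 0.
Iterate (Newton) starting at ψ₁ = 0.61:
  ψ₁ = 0.610: g = -0.2543, g' = -0.881 → ψ₁ = 0.322
  ψ₁ = 0.322: g = -0.0308, g' = -0.721 → ψ₁ = 0.279
Converged at ψ₁ = 0.279.
Drum-1 compositions:
  1: x = 0.363, y = 0.787
  2: x = 0.129, y = 0.050
  3: x = 0.508, y = 0.163
Drum-2 feed = drum-1 liquid: z₂ = (0.3627, 0.1289, 0.5084).
Drum 2:
Material balance + equilibrium reduce to Σ zᵢ(Kᵢ−1)/(1+ψ₂(Kᵢ−1)) = 0.
Feasibility: ΣzᵢKᵢ = 1.550, Σzᵢ/Kᵢ = 1.340 — both > 1, two phases present.
Iterate (Newton) starting at ψ₂ = 0.5:
  ψ₂ = 0.500: g = -0.0107, g' = -0.683 → ψ₂ = 0.484
Converged at ψ₂ = 0.484.
  1: x = 0.169, y = 0.569
  2: x = 0.160, y = 0.096
  3: x = 0.671, y = 0.335

V/F (drum 2) = 0.484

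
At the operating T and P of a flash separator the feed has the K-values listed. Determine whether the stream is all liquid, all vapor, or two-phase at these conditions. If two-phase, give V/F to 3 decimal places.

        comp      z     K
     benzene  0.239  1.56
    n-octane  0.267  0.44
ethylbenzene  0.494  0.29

ΣzᵢKᵢ = 0.634; Σzᵢ/Kᵢ = 2.463.
Since ΣzᵢKᵢ < 1 the mixture is below its bubble point — single liquid phase.

all liquid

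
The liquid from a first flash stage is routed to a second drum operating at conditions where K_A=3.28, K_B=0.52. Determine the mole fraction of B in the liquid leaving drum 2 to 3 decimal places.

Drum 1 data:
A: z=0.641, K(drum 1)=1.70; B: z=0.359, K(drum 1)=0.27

x_B (drum 2) = 0.826

Drum 1:
Binary case is linear: z₁(K₁−1)(1+ψ₁(K₂−1)) + z₂(K₂−1)(1+ψ₁(K₁−1)) = 0
⇒ ψ₁ = [z₁(K₁−1)+z₂(K₂−1)] / [−(K₁−1)(K₂−1)] = 0.1866/0.5110 = 0.365
Drum-1 compositions:
  A: x = 0.510, y = 0.868
  B: x = 0.490, y = 0.132
Drum-2 feed = drum-1 liquid: z₂ = (0.5105, 0.4895).
Drum 2:
Let ψ₂ = V/F and solve Σ zᵢ(Kᵢ−1)/(1+ψ₂(Kᵢ−1)) = 0.
Check two-phase: ΣzᵢKᵢ = 1.929 > 1 and Σzᵢ/Kᵢ = 1.097 > 1, so g(0) = 0.929 > 0 and g(1) = -0.097 < 0.
Newton iteration, ψ₂⁰ = 0.5:
  ψ₂ = 0.500: g = 0.2347, g' = -0.775 → ψ₂ = 0.803
  ψ₂ = 0.803: g = 0.0288, g' = -0.630 → ψ₂ = 0.849
Converged at ψ₂ = 0.849.
  A: x = 0.174, y = 0.570
  B: x = 0.826, y = 0.430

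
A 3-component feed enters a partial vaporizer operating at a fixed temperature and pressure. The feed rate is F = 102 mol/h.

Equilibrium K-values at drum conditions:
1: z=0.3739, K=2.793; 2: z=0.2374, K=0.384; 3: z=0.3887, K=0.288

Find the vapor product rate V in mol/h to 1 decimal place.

Material balance + equilibrium reduce to Σ zᵢ(Kᵢ−1)/(1+ψ(Kᵢ−1)) = 0.
g(0) = ΣzᵢKᵢ − 1 = 0.2474 and g(1) = 1 − Σzᵢ/Kᵢ = -1.1018, so a root lies in (0, 1).
Iterate (Newton) starting at ψ = 0.5:
  ψ = 0.5000: g = -0.28758, g' = -0.9974 → ψ = 0.2117
  ψ = 0.2117: g = -0.00808, g' = -1.0239 → ψ = 0.2038
Converged at ψ = 0.2038.
Then V = ψ·F = 0.2038·102 = 20.8 mol/h and L = F − V = 81.2 mol/h.

V = 20.8 mol/h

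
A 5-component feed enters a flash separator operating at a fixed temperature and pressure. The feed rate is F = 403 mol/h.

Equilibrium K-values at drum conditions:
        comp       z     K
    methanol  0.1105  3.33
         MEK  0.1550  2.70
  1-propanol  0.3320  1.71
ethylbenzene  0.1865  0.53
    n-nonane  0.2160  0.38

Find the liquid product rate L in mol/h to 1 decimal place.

L = 115.3 mol/h

Rachford–Rice: g(β) = Σ zᵢ(Kᵢ−1)/(1+β(Kᵢ−1)) = 0.
Check two-phase: ΣzᵢKᵢ = 1.5351 > 1 and Σzᵢ/Kᵢ = 1.2051 > 1, so g(0) = 0.5351 > 0 and g(1) = -0.2051 < 0.
Newton–Raphson from β = 0.53:
  β = 0.5300: g = 0.10889, g' = -0.5897 → β = 0.7147
  β = 0.7147: g = -0.00051, g' = -0.6105 → β = 0.7138
Converged at β = 0.7138.
Then V = β·F = 0.7138·403 = 287.7 mol/h and L = F − V = 115.3 mol/h.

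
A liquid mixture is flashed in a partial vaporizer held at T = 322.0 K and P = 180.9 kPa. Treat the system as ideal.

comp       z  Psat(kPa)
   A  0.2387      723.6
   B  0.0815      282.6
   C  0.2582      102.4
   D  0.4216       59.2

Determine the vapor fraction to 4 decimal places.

ψ = 0.2339

Raoult's law: Kᵢ = Pᵢˢᵃᵗ/P = Pᵢˢᵃᵗ/180.9.
  K_A = 723.6/180.9 = 4.000000, K_B = 282.6/180.9 = 1.562189, K_C = 102.4/180.9 = 0.566059, K_D = 59.2/180.9 = 0.327253
Newton iteration, ψ⁰ = 0.32:
  ψ = 0.3200: g = -0.08736, g' = -0.9532 → ψ = 0.2283
  ψ = 0.2283: g = 0.00611, g' = -1.1031 → ψ = 0.2339
Converged at ψ = 0.2339.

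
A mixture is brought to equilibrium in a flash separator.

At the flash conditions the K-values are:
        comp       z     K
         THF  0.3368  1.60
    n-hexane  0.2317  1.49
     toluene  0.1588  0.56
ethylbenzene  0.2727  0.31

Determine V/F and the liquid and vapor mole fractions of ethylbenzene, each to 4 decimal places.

V/F = 0.1685, x_ethylbenzene = 0.3086, y_ethylbenzene = 0.0957

Material balance + equilibrium reduce to Σ zᵢ(Kᵢ−1)/(1+V/F(Kᵢ−1)) = 0.
Feasibility: ΣzᵢKᵢ = 1.0576, Σzᵢ/Kᵢ = 1.5293 — both > 1, two phases present.
Newton–Raphson from V/F = 0.33:
  V/F = 0.3300: g = -0.05897, g' = -0.3855 → V/F = 0.1770
  V/F = 0.1770: g = -0.00297, g' = -0.3508 → V/F = 0.1686
  V/F = 0.1686: g = -0.00001, g' = -0.3496 → V/F = 0.1685
Converged at V/F = 0.1685.
Compositions from xᵢ = zᵢ/(1+V/F(Kᵢ−1)), yᵢ = Kᵢxᵢ:
  THF: x = 0.3059, y = 0.4894
  n-hexane: x = 0.2140, y = 0.3189
  toluene: x = 0.1715, y = 0.0961
  ethylbenzene: x = 0.3086, y = 0.0957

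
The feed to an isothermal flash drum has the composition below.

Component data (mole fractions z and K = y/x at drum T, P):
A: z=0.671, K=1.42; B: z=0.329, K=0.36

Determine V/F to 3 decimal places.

V/F = 0.265

Material balance + equilibrium reduce to Σ zᵢ(Kᵢ−1)/(1+V/F(Kᵢ−1)) = 0.
Check two-phase: ΣzᵢKᵢ = 1.071 > 1 and Σzᵢ/Kᵢ = 1.386 > 1, so g(0) = 0.071 > 0 and g(1) = -0.386 < 0.
Newton iteration, V/F⁰ = 0.5:
  V/F = 0.500: g = -0.0767, g' = -0.372 → V/F = 0.294
  V/F = 0.294: g = -0.0085, g' = -0.298 → V/F = 0.265
Converged at V/F = 0.265.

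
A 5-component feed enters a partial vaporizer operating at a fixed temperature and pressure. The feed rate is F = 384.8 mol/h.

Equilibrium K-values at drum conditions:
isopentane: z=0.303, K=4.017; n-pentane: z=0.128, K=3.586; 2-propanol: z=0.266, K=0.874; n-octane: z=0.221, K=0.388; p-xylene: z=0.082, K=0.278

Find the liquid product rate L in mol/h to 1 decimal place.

Material balance + equilibrium reduce to Σ zᵢ(Kᵢ−1)/(1+ψ(Kᵢ−1)) = 0.
g(0) = ΣzᵢKᵢ − 1 = 1.017 and g(1) = 1 − Σzᵢ/Kᵢ = -0.280, so a root lies in (0, 1).
Iterate (Newton) starting at ψ = 0.5:
  ψ = 0.500: g = 0.1855, g' = -0.882 → ψ = 0.710
  ψ = 0.710: g = 0.0100, g' = -0.830 → ψ = 0.722
Converged at ψ = 0.722.
Then V = ψ·F = 0.7222·384.8 = 277.9 mol/h and L = F − V = 106.9 mol/h.

L = 106.9 mol/h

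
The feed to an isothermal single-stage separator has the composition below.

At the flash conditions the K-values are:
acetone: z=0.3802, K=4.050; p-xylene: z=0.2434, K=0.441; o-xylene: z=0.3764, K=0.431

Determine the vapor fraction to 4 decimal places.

Newton iteration, ψ⁰ = 0.5:
  ψ = 0.5000: g = -0.02892, g' = -0.9393 → ψ = 0.4692
  ψ = 0.4692: g = 0.00038, g' = -0.9650 → ψ = 0.4696
Converged at ψ = 0.4696.

ψ = 0.4696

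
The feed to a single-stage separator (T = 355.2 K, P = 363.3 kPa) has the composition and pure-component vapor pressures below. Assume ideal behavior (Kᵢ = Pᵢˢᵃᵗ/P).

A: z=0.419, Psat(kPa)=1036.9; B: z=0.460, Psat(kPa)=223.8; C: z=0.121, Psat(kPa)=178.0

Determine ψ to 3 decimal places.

ψ = 0.701

Raoult's law: Kᵢ = Pᵢˢᵃᵗ/P = Pᵢˢᵃᵗ/363.3.
  K_A = 1036.9/363.3 = 2.85412, K_B = 223.8/363.3 = 0.61602, K_C = 178.0/363.3 = 0.48995
Rachford–Rice: g(ψ) = Σ zᵢ(Kᵢ−1)/(1+ψ(Kᵢ−1)) = 0.
Feasibility: ΣzᵢKᵢ = 1.539, Σzᵢ/Kᵢ = 1.140 — both > 1, two phases present.
Newton–Raphson from ψ = 0.5:
  ψ = 0.500: g = 0.1017, g' = -0.548 → ψ = 0.685
  ψ = 0.685: g = 0.0075, g' = -0.479 → ψ = 0.701
Converged at ψ = 0.701.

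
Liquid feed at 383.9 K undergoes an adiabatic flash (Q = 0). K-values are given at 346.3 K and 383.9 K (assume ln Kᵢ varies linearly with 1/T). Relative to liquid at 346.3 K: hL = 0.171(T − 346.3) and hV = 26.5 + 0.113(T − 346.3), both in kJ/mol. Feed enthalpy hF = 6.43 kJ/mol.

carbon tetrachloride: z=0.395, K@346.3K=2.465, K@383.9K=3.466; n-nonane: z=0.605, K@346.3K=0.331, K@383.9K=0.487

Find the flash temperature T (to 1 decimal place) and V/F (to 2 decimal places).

T = 350.4 K, V/F = 0.22

Adiabatic flash: solve Rachford–Rice at each trial T, then check hF = ψ·hV(T) + (1−ψ)·hL(T).
  T = 346.3 K: K = (2.465, 0.331), RR gives ψ = 0.177, H_out = 4.703 kJ/mol
  T = 383.9 K: K = (3.466, 0.487), RR gives ψ = 0.525, H_out = 19.189 kJ/mol
  T = 365.1 K: K = (2.949, 0.406), RR gives ψ = 0.354, H_out = 12.209 kJ/mol
  T = 355.7 K: K = (2.702, 0.367), RR gives ψ = 0.269, H_out = 8.589 kJ/mol
  T = 351.0 K: K = (2.583, 0.349), RR gives ψ = 0.224, H_out = 6.690 kJ/mol
  T = 348.6 K: K = (2.522, 0.340), RR gives ψ = 0.201, H_out = 5.688 kJ/mol
Linear interpolation between T = 348.6 (H_out = 5.688) and T = 351.0 (H_out = 6.690) on hF = 6.43 gives T ≈ 350.4 K, at which ψ = 0.22.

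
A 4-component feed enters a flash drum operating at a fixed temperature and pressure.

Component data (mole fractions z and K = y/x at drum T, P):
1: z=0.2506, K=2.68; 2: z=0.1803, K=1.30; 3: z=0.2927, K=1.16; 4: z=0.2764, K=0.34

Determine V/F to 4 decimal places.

Iterate (Newton) starting at V/F = 0.38:
  V/F = 0.3800: g = 0.10617, g' = -0.4977 → V/F = 0.5933
  V/F = 0.5933: g = -0.00030, g' = -0.5206 → V/F = 0.5927
Converged at V/F = 0.5927.

V/F = 0.5927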